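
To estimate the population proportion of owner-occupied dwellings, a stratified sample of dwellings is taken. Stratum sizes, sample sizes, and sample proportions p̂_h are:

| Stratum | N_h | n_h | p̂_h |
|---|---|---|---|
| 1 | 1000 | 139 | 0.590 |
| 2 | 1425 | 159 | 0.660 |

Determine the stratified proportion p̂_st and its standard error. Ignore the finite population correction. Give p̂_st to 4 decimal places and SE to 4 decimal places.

p̂_st ≈ 0.6311, SE ≈ 0.0281

N = 2425; stratum weights W_h = N_h/N.
p̂_st = Σ W_h p̂_h = (1000·0.590 + 1425·0.660)/2425 = 0.63113
V̂(p̂_st) = Σ W_h² p̂_h(1−p̂_h)/(n_h−1):
  stratum 1: (1000/2425)²·0.590·0.410/138 = 0.00029808
  stratum 2: (1425/2425)²·0.660·0.340/158 = 0.000490424
V̂(p̂_st) = 0.000788505; SE = √V̂ = 0.0280803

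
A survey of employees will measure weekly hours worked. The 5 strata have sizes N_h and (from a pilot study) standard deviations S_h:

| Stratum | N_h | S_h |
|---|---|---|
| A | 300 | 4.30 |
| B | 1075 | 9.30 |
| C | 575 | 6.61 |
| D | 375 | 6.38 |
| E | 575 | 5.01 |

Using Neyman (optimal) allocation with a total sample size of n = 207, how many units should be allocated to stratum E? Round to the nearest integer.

29

Neyman allocation: n_h = n · N_h S_h / Σ N_i S_i, with n = 207.
  stratum A: N_h·S_h = 300·4.30 = 1290.00
  stratum B: N_h·S_h = 1075·9.30 = 9997.50
  stratum C: N_h·S_h = 575·6.61 = 3800.75
  stratum D: N_h·S_h = 375·6.38 = 2392.50
  stratum E: N_h·S_h = 575·5.01 = 2880.75
Σ N_h S_h = 20361.50
n for stratum E = 207·2880.75/20361.50 = 29.286 → 29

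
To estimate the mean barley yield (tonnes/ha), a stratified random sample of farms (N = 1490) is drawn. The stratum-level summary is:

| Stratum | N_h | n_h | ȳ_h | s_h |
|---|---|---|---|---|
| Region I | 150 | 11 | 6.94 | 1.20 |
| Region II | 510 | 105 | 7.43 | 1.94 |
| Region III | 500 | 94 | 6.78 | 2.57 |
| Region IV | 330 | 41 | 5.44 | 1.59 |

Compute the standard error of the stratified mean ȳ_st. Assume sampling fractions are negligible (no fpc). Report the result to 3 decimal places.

SE(ȳ_st) ≈ 0.128

V̂(ȳ_st) = Σ W_h² s_h²/n_h, with W_h = N_h/N and N = 1490:
  stratum Region I: (150/1490)²·1.20²/11 = 0.00132672
  stratum Region II: (510/1490)²·1.94²/105 = 0.00419935
  stratum Region III: (500/1490)²·2.57²/94 = 0.00791236
  stratum Region IV: (330/1490)²·1.59²/41 = 0.00302458
V̂(ȳ_st) = 0.016463
SE(ȳ_st) = √0.016463 = 0.128308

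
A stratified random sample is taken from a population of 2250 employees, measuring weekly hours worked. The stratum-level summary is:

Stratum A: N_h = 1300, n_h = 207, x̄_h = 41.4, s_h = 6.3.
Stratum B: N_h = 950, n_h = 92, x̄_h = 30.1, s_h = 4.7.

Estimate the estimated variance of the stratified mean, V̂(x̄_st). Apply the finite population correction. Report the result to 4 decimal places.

V̂(x̄_st) ≈ 0.0925

V̂(x̄_st) = Σ W_h² (1 − n_h/N_h) s_h²/n_h, with W_h = N_h/N and N = 2250:
  stratum A: (1300/2250)²·(1 − 207/1300)·6.3²/207 = 0.0538157
  stratum B: (950/2250)²·(1 − 92/950)·4.7²/92 = 0.0386593
V̂(x̄_st) = 0.092475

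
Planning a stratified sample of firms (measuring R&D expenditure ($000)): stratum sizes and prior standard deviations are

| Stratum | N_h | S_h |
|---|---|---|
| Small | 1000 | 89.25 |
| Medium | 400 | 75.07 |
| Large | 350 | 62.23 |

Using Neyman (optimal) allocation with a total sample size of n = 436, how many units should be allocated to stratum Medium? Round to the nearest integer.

93

Neyman allocation: n_h = n · N_h S_h / Σ N_i S_i, with n = 436.
  stratum Small: N_h·S_h = 1000·89.25 = 89250.00
  stratum Medium: N_h·S_h = 400·75.07 = 30028.00
  stratum Large: N_h·S_h = 350·62.23 = 21780.50
Σ N_h S_h = 141058.50
n for stratum Medium = 436·30028.00/141058.50 = 92.814 → 93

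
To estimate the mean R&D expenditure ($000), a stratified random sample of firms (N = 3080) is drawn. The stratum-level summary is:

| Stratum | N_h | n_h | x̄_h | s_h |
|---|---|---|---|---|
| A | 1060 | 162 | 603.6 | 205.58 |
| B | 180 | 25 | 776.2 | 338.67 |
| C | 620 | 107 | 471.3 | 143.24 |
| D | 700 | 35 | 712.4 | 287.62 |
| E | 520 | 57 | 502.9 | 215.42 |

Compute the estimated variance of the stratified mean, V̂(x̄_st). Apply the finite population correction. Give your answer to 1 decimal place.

V̂(x̄_st) = Σ W_h² (1 − n_h/N_h) s_h²/n_h, with W_h = N_h/N and N = 3080:
  stratum A: (1060/3080)²·(1 − 162/1060)·205.58²/162 = 26.1775
  stratum B: (180/3080)²·(1 − 25/180)·338.67²/25 = 13.4932
  stratum C: (620/3080)²·(1 − 107/620)·143.24²/107 = 6.42913
  stratum D: (700/3080)²·(1 − 35/700)·287.62²/35 = 115.981
  stratum E: (520/3080)²·(1 − 57/520)·215.42²/57 = 20.6624
V̂(x̄_st) = 182.744

V̂(x̄_st) ≈ 182.7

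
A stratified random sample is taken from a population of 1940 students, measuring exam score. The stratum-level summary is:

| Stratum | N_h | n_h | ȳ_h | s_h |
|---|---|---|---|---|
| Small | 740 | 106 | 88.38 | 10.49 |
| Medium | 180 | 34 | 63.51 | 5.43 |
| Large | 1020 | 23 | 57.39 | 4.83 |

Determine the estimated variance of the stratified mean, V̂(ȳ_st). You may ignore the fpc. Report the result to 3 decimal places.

V̂(ȳ_st) = Σ W_h² s_h²/n_h, with W_h = N_h/N and N = 1940:
  stratum Small: (740/1940)²·10.49²/106 = 0.151045
  stratum Medium: (180/1940)²·5.43²/34 = 0.00746556
  stratum Large: (1020/1940)²·4.83²/23 = 0.280391
V̂(ȳ_st) = 0.438901

V̂(ȳ_st) ≈ 0.439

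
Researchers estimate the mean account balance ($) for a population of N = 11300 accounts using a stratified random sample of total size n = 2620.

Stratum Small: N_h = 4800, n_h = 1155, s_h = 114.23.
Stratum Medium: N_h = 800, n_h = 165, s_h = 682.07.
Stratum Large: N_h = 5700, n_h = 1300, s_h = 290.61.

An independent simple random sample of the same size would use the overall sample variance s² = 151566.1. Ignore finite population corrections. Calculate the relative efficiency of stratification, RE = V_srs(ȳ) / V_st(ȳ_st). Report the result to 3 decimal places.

RE ≈ 1.769

V̂(ȳ_st) = Σ W_h² s_h²/n_h, with W_h = N_h/N and N = 11300:
  stratum Small: (4800/11300)²·114.23²/1155 = 2.03847
  stratum Medium: (800/11300)²·682.07²/165 = 14.1318
  stratum Large: (5700/11300)²·290.61²/1300 = 16.5299
V_st = 32.7002
V_srs = s²/n = 151566.1/2620 = 57.8497
Relative efficiency = V_srs / V_st = 57.8497/32.7002 = 1.7691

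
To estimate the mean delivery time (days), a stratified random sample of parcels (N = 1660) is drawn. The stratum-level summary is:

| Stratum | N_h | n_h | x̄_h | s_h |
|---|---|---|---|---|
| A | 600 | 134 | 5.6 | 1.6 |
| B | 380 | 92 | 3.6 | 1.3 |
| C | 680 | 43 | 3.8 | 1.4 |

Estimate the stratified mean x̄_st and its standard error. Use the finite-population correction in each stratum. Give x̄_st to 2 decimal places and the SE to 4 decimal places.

x̄_st ≈ 4.40, SE ≈ 0.0992

x̄_st = Σ W_h x̄_h = (600·5.6 + 380·3.6 + 680·3.8)/1660 = 4.40482
V̂(x̄_st) = Σ W_h² (1 − n_h/N_h) s_h²/n_h, with W_h = N_h/N and N = 1660:
  stratum A: (600/1660)²·(1 − 134/600)·1.6²/134 = 0.00193846
  stratum B: (380/1660)²·(1 − 92/380)·1.3²/92 = 0.000729556
  stratum C: (680/1660)²·(1 − 43/680)·1.4²/43 = 0.00716506
V̂(x̄_st) = 0.00983307
SE(x̄_st) = √0.00983307 = 0.0991618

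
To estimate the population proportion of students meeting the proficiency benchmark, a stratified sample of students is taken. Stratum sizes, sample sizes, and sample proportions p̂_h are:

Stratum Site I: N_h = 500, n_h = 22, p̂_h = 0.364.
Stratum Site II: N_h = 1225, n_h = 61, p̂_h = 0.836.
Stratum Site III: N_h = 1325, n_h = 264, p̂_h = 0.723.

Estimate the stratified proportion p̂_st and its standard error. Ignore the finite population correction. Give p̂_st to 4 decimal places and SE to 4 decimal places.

p̂_st ≈ 0.7095, SE ≈ 0.0284

N = 3050; stratum weights W_h = N_h/N.
p̂_st = Σ W_h p̂_h = (500·0.364 + 1225·0.836 + 1325·0.723)/3050 = 0.70953
V̂(p̂_st) = Σ W_h² p̂_h(1−p̂_h)/(n_h−1):
  stratum Site I: (500/3050)²·0.364·0.636/21 = 0.000296264
  stratum Site II: (1225/3050)²·0.836·0.164/60 = 0.000368614
  stratum Site III: (1325/3050)²·0.723·0.277/263 = 0.000143712
V̂(p̂_st) = 0.000808591; SE = √V̂ = 0.0284357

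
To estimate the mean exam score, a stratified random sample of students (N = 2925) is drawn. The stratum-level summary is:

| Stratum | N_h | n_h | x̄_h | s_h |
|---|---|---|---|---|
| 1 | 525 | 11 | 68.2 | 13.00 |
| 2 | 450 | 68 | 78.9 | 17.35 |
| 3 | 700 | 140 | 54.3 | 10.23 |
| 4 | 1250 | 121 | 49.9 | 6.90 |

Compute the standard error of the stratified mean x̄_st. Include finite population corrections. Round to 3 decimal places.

V̂(x̄_st) = Σ W_h² (1 − n_h/N_h) s_h²/n_h, with W_h = N_h/N and N = 2925:
  stratum 1: (525/2925)²·(1 − 11/525)·13.00²/11 = 0.484579
  stratum 2: (450/2925)²·(1 − 68/450)·17.35²/68 = 0.0889435
  stratum 3: (700/2925)²·(1 − 140/700)·10.23²/140 = 0.0342498
  stratum 4: (1250/2925)²·(1 − 121/1250)·6.90²/121 = 0.064903
V̂(x̄_st) = 0.672675
SE(x̄_st) = √0.672675 = 0.820168

SE(x̄_st) ≈ 0.820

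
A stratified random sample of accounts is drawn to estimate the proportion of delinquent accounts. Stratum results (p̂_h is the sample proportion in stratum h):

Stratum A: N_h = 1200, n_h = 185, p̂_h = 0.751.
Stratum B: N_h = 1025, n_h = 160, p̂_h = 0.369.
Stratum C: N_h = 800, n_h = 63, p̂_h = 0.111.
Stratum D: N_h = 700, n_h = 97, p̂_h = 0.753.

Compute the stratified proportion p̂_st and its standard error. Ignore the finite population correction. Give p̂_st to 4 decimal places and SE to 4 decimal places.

N = 3725; stratum weights W_h = N_h/N.
p̂_st = Σ W_h p̂_h = (1200·0.751 + 1025·0.369 + 800·0.111 + 700·0.753)/3725 = 0.50881
V̂(p̂_st) = Σ W_h² p̂_h(1−p̂_h)/(n_h−1):
  stratum A: (1200/3725)²·0.751·0.249/184 = 0.000105471
  stratum B: (1025/3725)²·0.369·0.631/159 = 0.00011088
  stratum C: (800/3725)²·0.111·0.889/62 = 7.34109e-05
  stratum D: (700/3725)²·0.753·0.247/96 = 6.8417e-05
V̂(p̂_st) = 0.000358179; SE = √V̂ = 0.0189256

p̂_st ≈ 0.5088, SE ≈ 0.0189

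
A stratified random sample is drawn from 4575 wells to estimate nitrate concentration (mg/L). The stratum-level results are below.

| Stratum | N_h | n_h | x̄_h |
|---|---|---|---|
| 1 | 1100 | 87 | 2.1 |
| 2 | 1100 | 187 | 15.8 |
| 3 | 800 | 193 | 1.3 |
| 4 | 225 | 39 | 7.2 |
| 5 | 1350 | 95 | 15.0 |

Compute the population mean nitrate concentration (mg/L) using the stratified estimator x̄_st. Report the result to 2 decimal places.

N = Σ N_h = 4575. Stratum weights W_h = N_h/N.
x̄_st = (1100·2.1 + 1100·15.8 + 800·1.3 + 225·7.2 + 1350·15.0) / 4575 = 9.3115

x̄_st ≈ 9.31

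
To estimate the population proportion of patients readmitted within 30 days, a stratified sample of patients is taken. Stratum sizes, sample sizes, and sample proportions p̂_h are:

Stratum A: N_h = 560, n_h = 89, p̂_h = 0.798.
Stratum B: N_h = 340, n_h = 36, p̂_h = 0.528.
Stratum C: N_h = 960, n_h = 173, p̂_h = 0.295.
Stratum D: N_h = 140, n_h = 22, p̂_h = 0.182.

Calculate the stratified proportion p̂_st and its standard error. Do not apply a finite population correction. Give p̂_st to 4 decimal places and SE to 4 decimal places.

p̂_st ≈ 0.4675, SE ≈ 0.0257

N = 2000; stratum weights W_h = N_h/N.
p̂_st = Σ W_h p̂_h = (560·0.798 + 340·0.528 + 960·0.295 + 140·0.182)/2000 = 0.46754
V̂(p̂_st) = Σ W_h² p̂_h(1−p̂_h)/(n_h−1):
  stratum A: (560/2000)²·0.798·0.202/88 = 0.000143611
  stratum B: (340/2000)²·0.528·0.472/35 = 0.000205781
  stratum C: (960/2000)²·0.295·0.705/172 = 0.00027859
  stratum D: (140/2000)²·0.182·0.818/21 = 3.47377e-05
V̂(p̂_st) = 0.00066272; SE = √V̂ = 0.0257433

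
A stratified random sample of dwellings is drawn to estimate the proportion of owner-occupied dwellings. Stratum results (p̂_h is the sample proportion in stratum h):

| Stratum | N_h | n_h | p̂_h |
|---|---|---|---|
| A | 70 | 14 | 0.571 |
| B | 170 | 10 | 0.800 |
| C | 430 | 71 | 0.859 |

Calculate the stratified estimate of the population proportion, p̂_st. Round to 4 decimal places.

p̂_st ≈ 0.8139

N = 670; stratum weights W_h = N_h/N.
p̂_st = Σ W_h p̂_h = (70·0.571 + 170·0.800 + 430·0.859)/670 = 0.81394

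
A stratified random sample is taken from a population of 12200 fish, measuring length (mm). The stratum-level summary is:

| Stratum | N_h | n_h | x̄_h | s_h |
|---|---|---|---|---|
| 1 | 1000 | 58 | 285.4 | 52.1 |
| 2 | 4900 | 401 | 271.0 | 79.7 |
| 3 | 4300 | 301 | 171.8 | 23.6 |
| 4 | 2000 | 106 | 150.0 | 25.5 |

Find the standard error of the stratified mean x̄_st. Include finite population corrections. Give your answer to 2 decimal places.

V̂(x̄_st) = Σ W_h² (1 − n_h/N_h) s_h²/n_h, with W_h = N_h/N and N = 12200:
  stratum 1: (1000/12200)²·(1 − 58/1000)·52.1²/58 = 0.296196
  stratum 2: (4900/12200)²·(1 − 401/4900)·79.7²/401 = 2.3462
  stratum 3: (4300/12200)²·(1 − 301/4300)·23.6²/301 = 0.213775
  stratum 4: (2000/12200)²·(1 − 106/2000)·25.5²/106 = 0.156122
V̂(x̄_st) = 3.01229
SE(x̄_st) = √3.01229 = 1.7356

SE(x̄_st) ≈ 1.74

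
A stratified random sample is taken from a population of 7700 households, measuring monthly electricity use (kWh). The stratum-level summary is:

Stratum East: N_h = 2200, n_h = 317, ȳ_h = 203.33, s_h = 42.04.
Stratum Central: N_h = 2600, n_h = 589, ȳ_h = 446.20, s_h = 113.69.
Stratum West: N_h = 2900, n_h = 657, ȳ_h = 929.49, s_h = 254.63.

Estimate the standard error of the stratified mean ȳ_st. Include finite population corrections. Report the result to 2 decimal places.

V̂(ȳ_st) = Σ W_h² (1 − n_h/N_h) s_h²/n_h, with W_h = N_h/N and N = 7700:
  stratum East: (2200/7700)²·(1 − 317/2200)·42.04²/317 = 0.389545
  stratum Central: (2600/7700)²·(1 − 589/2600)·113.69²/589 = 1.93523
  stratum West: (2900/7700)²·(1 − 657/2900)·254.63²/657 = 10.8268
V̂(ȳ_st) = 13.1516
SE(ȳ_st) = √13.1516 = 3.62651

SE(ȳ_st) ≈ 3.63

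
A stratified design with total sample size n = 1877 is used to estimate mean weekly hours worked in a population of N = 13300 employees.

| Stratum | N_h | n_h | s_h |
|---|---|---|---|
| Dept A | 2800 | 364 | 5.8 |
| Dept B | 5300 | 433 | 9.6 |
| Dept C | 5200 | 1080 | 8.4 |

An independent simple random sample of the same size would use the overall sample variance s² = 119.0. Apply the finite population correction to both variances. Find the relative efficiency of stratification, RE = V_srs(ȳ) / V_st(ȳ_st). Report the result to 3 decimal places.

RE ≈ 1.281

V̂(ȳ_st) = Σ W_h² (1 − n_h/N_h) s_h²/n_h, with W_h = N_h/N and N = 13300:
  stratum Dept A: (2800/13300)²·(1 − 364/2800)·5.8²/364 = 0.00356358
  stratum Dept B: (5300/13300)²·(1 − 433/5300)·9.6²/433 = 0.0310376
  stratum Dept C: (5200/13300)²·(1 − 1080/5200)·8.4²/1080 = 0.00791283
V_st = 0.042514
V_srs = (1 − 1877/13300)·119.0/1877 = 0.0544517
Relative efficiency = V_srs / V_st = 0.0544517/0.042514 = 1.2808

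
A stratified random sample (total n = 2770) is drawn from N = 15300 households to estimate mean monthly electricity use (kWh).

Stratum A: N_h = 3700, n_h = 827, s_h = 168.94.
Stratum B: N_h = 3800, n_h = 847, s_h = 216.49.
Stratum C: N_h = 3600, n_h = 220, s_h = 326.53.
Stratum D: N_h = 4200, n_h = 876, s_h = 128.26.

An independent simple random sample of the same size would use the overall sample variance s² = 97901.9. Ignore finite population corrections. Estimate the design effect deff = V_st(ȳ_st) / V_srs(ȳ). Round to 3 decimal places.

V̂(ȳ_st) = Σ W_h² s_h²/n_h, with W_h = N_h/N and N = 15300:
  stratum A: (3700/15300)²·168.94²/827 = 2.01827
  stratum B: (3800/15300)²·216.49²/847 = 3.41332
  stratum C: (3600/15300)²·326.53²/220 = 26.8315
  stratum D: (4200/15300)²·128.26²/876 = 1.41512
V_st = 33.6783
V_srs = s²/n = 97901.9/2770 = 35.3436
deff = V_st / V_srs = 33.6783/35.3436 = 0.9529

deff ≈ 0.953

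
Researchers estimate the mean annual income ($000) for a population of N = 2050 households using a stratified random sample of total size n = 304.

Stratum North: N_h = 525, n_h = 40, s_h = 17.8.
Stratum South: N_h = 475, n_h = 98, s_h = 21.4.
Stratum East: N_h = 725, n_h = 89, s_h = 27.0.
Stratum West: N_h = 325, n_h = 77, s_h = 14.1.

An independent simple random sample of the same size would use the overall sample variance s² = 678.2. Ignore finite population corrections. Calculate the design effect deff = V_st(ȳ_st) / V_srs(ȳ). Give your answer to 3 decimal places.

V̂(ȳ_st) = Σ W_h² s_h²/n_h, with W_h = N_h/N and N = 2050:
  stratum North: (525/2050)²·17.8²/40 = 0.519506
  stratum South: (475/2050)²·21.4²/98 = 0.250889
  stratum East: (725/2050)²·27.0²/89 = 1.02449
  stratum West: (325/2050)²·14.1²/77 = 0.0648943
V_st = 1.85977
V_srs = s²/n = 678.2/304 = 2.23092
deff = V_st / V_srs = 1.85977/2.23092 = 0.8336

deff ≈ 0.834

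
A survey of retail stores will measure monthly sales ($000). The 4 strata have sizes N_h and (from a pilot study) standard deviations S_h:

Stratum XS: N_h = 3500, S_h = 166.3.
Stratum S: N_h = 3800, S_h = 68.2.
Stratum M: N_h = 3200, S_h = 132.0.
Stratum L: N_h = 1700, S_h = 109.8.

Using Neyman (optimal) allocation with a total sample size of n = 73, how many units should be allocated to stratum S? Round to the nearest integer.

Neyman allocation: n_h = n · N_h S_h / Σ N_i S_i, with n = 73.
  stratum XS: N_h·S_h = 3500·166.3 = 582050.00
  stratum S: N_h·S_h = 3800·68.2 = 259160.00
  stratum M: N_h·S_h = 3200·132.0 = 422400.00
  stratum L: N_h·S_h = 1700·109.8 = 186660.00
Σ N_h S_h = 1450270.00
n for stratum S = 73·259160.00/1450270.00 = 13.045 → 13

13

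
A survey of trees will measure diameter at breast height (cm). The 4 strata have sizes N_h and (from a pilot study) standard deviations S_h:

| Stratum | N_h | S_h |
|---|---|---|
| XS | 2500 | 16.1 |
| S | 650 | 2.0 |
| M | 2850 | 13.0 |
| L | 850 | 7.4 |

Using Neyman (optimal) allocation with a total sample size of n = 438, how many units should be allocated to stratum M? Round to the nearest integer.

Neyman allocation: n_h = n · N_h S_h / Σ N_i S_i, with n = 438.
  stratum XS: N_h·S_h = 2500·16.1 = 40250.00
  stratum S: N_h·S_h = 650·2.0 = 1300.00
  stratum M: N_h·S_h = 2850·13.0 = 37050.00
  stratum L: N_h·S_h = 850·7.4 = 6290.00
Σ N_h S_h = 84890.00
n for stratum M = 438·37050.00/84890.00 = 191.164 → 191

191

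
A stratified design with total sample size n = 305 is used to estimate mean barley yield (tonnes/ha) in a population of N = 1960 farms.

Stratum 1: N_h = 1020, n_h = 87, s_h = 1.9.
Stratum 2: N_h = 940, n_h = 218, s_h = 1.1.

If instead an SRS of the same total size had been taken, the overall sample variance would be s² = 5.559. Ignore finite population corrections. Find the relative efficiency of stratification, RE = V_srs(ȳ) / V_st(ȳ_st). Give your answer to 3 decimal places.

V̂(ȳ_st) = Σ W_h² s_h²/n_h, with W_h = N_h/N and N = 1960:
  stratum 1: (1020/1960)²·1.9²/87 = 0.0112377
  stratum 2: (940/1960)²·1.1²/218 = 0.00127665
V_st = 0.0125143
V_srs = s²/n = 5.559/305 = 0.0182262
Relative efficiency = V_srs / V_st = 0.0182262/0.0125143 = 1.4564

RE ≈ 1.456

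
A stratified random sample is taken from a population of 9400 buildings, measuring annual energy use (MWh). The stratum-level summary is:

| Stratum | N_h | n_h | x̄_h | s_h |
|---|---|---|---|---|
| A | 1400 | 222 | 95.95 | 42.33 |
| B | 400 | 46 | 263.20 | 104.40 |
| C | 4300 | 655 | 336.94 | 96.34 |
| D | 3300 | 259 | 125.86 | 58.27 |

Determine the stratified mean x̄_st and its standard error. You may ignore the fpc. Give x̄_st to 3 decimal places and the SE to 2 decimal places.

x̄_st ≈ 223.807, SE ≈ 2.28

x̄_st = Σ W_h x̄_h = (1400·95.95 + 400·263.20 + 4300·336.94 + 3300·125.86)/9400 = 223.80745
V̂(x̄_st) = Σ W_h² s_h²/n_h, with W_h = N_h/N and N = 9400:
  stratum A: (1400/9400)²·42.33²/222 = 0.179037
  stratum B: (400/9400)²·104.40²/46 = 0.42905
  stratum C: (4300/9400)²·96.34²/655 = 2.96519
  stratum D: (3300/9400)²·58.27²/259 = 1.61571
V̂(x̄_st) = 5.18899
SE(x̄_st) = √5.18899 = 2.27794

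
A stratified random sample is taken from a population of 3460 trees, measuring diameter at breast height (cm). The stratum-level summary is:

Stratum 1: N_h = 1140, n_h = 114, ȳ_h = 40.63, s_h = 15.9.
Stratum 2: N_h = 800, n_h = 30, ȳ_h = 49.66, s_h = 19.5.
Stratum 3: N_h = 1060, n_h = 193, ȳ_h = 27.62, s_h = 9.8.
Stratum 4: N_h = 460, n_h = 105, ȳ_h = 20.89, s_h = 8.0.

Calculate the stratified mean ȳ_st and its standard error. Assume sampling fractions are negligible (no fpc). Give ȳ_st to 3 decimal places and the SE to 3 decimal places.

ȳ_st ≈ 36.108, SE ≈ 0.988

ȳ_st = Σ W_h ȳ_h = (1140·40.63 + 800·49.66 + 1060·27.62 + 460·20.89)/3460 = 36.10775
V̂(ȳ_st) = Σ W_h² s_h²/n_h, with W_h = N_h/N and N = 3460:
  stratum 1: (1140/3460)²·15.9²/114 = 0.240739
  stratum 2: (800/3460)²·19.5²/30 = 0.677604
  stratum 3: (1060/3460)²·9.8²/193 = 0.046704
  stratum 4: (460/3460)²·8.0²/105 = 0.0107734
V̂(ȳ_st) = 0.97582
SE(ȳ_st) = √0.97582 = 0.987836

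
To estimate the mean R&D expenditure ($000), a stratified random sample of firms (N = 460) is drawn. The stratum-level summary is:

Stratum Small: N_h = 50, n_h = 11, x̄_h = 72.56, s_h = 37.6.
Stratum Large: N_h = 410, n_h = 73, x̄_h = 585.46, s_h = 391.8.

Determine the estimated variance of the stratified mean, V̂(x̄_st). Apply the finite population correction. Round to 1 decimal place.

V̂(x̄_st) = Σ W_h² (1 − n_h/N_h) s_h²/n_h, with W_h = N_h/N and N = 460:
  stratum Small: (50/460)²·(1 − 11/50)·37.6²/11 = 1.18441
  stratum Large: (410/460)²·(1 − 73/410)·391.8²/73 = 1373.11
V̂(x̄_st) = 1374.29

V̂(x̄_st) ≈ 1374.3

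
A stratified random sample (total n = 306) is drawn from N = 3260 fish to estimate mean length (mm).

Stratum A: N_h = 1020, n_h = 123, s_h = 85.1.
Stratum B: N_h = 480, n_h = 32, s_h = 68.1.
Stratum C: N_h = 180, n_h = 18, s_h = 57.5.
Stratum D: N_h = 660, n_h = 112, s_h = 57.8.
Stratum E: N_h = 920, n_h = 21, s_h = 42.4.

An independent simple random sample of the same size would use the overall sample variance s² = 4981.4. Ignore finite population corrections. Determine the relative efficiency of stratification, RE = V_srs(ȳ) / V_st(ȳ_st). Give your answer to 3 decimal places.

RE ≈ 0.930

V̂(ȳ_st) = Σ W_h² s_h²/n_h, with W_h = N_h/N and N = 3260:
  stratum A: (1020/3260)²·85.1²/123 = 5.76394
  stratum B: (480/3260)²·68.1²/32 = 3.14189
  stratum C: (180/3260)²·57.5²/18 = 0.559981
  stratum D: (660/3260)²·57.8²/112 = 1.22262
  stratum E: (920/3260)²·42.4²/21 = 6.81794
V_st = 17.5064
V_srs = s²/n = 4981.4/306 = 16.2791
Relative efficiency = V_srs / V_st = 16.2791/17.5064 = 0.9299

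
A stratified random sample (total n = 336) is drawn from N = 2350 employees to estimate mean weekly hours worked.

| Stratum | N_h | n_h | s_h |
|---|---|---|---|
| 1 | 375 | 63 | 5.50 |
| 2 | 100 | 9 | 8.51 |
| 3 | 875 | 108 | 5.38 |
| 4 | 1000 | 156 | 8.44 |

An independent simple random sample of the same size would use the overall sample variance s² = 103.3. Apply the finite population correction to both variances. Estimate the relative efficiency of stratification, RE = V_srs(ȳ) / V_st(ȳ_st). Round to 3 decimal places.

RE ≈ 2.095

V̂(ȳ_st) = Σ W_h² (1 − n_h/N_h) s_h²/n_h, with W_h = N_h/N and N = 2350:
  stratum 1: (375/2350)²·(1 − 63/375)·5.50²/63 = 0.0101727
  stratum 2: (100/2350)²·(1 − 9/100)·8.51²/9 = 0.0132594
  stratum 3: (875/2350)²·(1 − 108/875)·5.38²/108 = 0.0325693
  stratum 4: (1000/2350)²·(1 − 156/1000)·8.44²/156 = 0.0697858
V_st = 0.125787
V_srs = (1 − 336/2350)·103.3/336 = 0.263483
Relative efficiency = V_srs / V_st = 0.263483/0.125787 = 2.0947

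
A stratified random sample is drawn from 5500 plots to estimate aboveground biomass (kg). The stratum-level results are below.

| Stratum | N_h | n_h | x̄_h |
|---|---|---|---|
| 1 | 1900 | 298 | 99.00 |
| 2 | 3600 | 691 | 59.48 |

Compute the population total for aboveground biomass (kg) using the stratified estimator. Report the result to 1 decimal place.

τ̂_st = Σ N_h x̄_h = 1900·99.00 + 3600·59.48 = 402228.0

τ̂_st ≈ 402228.0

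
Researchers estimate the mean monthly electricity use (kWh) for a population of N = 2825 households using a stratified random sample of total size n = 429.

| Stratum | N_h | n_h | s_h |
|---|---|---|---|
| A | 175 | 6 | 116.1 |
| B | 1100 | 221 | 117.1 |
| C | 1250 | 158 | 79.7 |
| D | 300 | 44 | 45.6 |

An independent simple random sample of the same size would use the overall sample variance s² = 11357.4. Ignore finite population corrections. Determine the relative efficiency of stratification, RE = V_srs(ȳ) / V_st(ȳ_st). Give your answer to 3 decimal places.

RE ≈ 1.002

V̂(ȳ_st) = Σ W_h² s_h²/n_h, with W_h = N_h/N and N = 2825:
  stratum A: (175/2825)²·116.1²/6 = 8.6209
  stratum B: (1100/2825)²·117.1²/221 = 9.40741
  stratum C: (1250/2825)²·79.7²/158 = 7.87123
  stratum D: (300/2825)²·45.6²/44 = 0.532945
V_st = 26.4325
V_srs = s²/n = 11357.4/429 = 26.4741
Relative efficiency = V_srs / V_st = 26.4741/26.4325 = 1.0016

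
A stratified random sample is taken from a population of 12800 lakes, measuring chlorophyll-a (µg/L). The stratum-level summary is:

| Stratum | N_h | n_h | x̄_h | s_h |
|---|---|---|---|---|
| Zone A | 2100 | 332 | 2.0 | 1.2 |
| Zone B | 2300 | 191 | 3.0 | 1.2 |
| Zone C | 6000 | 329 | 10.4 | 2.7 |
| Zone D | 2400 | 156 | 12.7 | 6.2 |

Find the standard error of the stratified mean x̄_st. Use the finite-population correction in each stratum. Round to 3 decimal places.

SE(x̄_st) ≈ 0.114

V̂(x̄_st) = Σ W_h² (1 − n_h/N_h) s_h²/n_h, with W_h = N_h/N and N = 12800:
  stratum Zone A: (2100/12800)²·(1 − 332/2100)·1.2²/332 = 9.82893e-05
  stratum Zone B: (2300/12800)²·(1 − 191/2300)·1.2²/191 = 0.00022321
  stratum Zone C: (6000/12800)²·(1 − 329/6000)·2.7²/329 = 0.00460175
  stratum Zone D: (2400/12800)²·(1 − 156/2400)·6.2²/156 = 0.00809977
V̂(x̄_st) = 0.013023
SE(x̄_st) = √0.013023 = 0.114118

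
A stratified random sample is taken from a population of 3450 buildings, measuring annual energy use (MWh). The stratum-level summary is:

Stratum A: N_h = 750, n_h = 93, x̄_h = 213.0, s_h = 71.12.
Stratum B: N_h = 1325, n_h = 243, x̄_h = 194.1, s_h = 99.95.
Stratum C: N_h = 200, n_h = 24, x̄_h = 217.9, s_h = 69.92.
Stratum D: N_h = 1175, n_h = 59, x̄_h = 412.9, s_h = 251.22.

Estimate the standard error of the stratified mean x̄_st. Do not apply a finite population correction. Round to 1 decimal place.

V̂(x̄_st) = Σ W_h² s_h²/n_h, with W_h = N_h/N and N = 3450:
  stratum A: (750/3450)²·71.12²/93 = 2.57031
  stratum B: (1325/3450)²·99.95²/243 = 6.06391
  stratum C: (200/3450)²·69.92²/24 = 0.684563
  stratum D: (1175/3450)²·251.22²/59 = 124.078
V̂(x̄_st) = 133.397
SE(x̄_st) = √133.397 = 11.5497

SE(x̄_st) ≈ 11.5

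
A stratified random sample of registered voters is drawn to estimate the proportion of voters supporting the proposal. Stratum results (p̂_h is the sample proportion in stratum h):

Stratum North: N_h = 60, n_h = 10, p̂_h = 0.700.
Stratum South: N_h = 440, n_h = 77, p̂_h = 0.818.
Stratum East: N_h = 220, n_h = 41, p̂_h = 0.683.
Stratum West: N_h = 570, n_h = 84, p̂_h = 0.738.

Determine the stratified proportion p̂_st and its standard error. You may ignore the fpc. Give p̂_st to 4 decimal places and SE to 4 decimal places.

N = 1290; stratum weights W_h = N_h/N.
p̂_st = Σ W_h p̂_h = (60·0.700 + 440·0.818 + 220·0.683 + 570·0.738)/1290 = 0.75414
V̂(p̂_st) = Σ W_h² p̂_h(1−p̂_h)/(n_h−1):
  stratum North: (60/1290)²·0.700·0.300/9 = 5.04777e-05
  stratum South: (440/1290)²·0.818·0.182/76 = 0.000227896
  stratum East: (220/1290)²·0.683·0.317/40 = 0.000157429
  stratum West: (570/1290)²·0.738·0.262/83 = 0.000454831
V̂(p̂_st) = 0.000890634; SE = √V̂ = 0.0298435

p̂_st ≈ 0.7541, SE ≈ 0.0298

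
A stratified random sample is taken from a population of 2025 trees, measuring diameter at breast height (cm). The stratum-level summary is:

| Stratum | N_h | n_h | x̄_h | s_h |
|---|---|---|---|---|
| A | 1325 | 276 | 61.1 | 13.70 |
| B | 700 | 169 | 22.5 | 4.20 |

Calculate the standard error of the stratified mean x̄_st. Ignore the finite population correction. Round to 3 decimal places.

SE(x̄_st) ≈ 0.551

V̂(x̄_st) = Σ W_h² s_h²/n_h, with W_h = N_h/N and N = 2025:
  stratum A: (1325/2025)²·13.70²/276 = 0.291148
  stratum B: (700/2025)²·4.20²/169 = 0.0124726
V̂(x̄_st) = 0.303621
SE(x̄_st) = √0.303621 = 0.551018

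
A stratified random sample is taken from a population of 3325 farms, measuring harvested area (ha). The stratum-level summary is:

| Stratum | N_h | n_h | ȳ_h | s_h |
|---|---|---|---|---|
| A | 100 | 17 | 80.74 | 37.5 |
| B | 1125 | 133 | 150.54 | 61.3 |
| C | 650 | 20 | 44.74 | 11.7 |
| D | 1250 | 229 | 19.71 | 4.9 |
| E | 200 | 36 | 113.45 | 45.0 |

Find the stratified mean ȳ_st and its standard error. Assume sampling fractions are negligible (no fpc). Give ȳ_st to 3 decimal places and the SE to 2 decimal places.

ȳ_st = Σ W_h ȳ_h = (100·80.74 + 1125·150.54 + 650·44.74 + 1250·19.71 + 200·113.45)/3325 = 76.34286
V̂(ȳ_st) = Σ W_h² s_h²/n_h, with W_h = N_h/N and N = 3325:
  stratum A: (100/3325)²·37.5²/17 = 0.0748222
  stratum B: (1125/3325)²·61.3²/133 = 3.23438
  stratum C: (650/3325)²·11.7²/20 = 0.261568
  stratum D: (1250/3325)²·4.9²/229 = 0.0148181
  stratum E: (200/3325)²·45.0²/36 = 0.203516
V̂(ȳ_st) = 3.78911
SE(ȳ_st) = √3.78911 = 1.94656

ȳ_st ≈ 76.343, SE ≈ 1.95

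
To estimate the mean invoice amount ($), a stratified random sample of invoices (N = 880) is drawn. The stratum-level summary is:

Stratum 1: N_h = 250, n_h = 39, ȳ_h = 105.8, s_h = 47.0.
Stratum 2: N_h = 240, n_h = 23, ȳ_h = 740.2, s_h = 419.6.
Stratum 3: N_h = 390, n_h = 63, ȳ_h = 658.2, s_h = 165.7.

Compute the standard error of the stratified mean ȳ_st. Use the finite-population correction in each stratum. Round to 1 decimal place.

V̂(ȳ_st) = Σ W_h² (1 − n_h/N_h) s_h²/n_h, with W_h = N_h/N and N = 880:
  stratum 1: (250/880)²·(1 − 39/250)·47.0²/39 = 3.85823
  stratum 2: (240/880)²·(1 − 23/240)·419.6²/23 = 514.812
  stratum 3: (390/880)²·(1 − 63/390)·165.7²/63 = 71.7714
V̂(ȳ_st) = 590.442
SE(ȳ_st) = √590.442 = 24.299

SE(ȳ_st) ≈ 24.3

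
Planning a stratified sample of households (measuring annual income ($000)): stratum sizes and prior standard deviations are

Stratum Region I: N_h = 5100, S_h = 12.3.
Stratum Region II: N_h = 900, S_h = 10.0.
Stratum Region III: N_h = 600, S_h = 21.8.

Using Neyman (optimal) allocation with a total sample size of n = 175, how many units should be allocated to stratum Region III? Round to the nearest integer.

Neyman allocation: n_h = n · N_h S_h / Σ N_i S_i, with n = 175.
  stratum Region I: N_h·S_h = 5100·12.3 = 62730.00
  stratum Region II: N_h·S_h = 900·10.0 = 9000.00
  stratum Region III: N_h·S_h = 600·21.8 = 13080.00
Σ N_h S_h = 84810.00
n for stratum Region III = 175·13080.00/84810.00 = 26.990 → 27

27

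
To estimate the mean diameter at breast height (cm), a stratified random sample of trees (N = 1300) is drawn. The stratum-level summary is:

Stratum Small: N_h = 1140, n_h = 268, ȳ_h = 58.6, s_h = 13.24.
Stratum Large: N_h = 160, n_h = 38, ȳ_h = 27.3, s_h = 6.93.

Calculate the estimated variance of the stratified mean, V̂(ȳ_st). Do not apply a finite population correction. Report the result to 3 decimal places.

V̂(ȳ_st) = Σ W_h² s_h²/n_h, with W_h = N_h/N and N = 1300:
  stratum Small: (1140/1300)²·13.24²/268 = 0.502996
  stratum Large: (160/1300)²·6.93²/38 = 0.0191442
V̂(ȳ_st) = 0.52214

V̂(ȳ_st) ≈ 0.522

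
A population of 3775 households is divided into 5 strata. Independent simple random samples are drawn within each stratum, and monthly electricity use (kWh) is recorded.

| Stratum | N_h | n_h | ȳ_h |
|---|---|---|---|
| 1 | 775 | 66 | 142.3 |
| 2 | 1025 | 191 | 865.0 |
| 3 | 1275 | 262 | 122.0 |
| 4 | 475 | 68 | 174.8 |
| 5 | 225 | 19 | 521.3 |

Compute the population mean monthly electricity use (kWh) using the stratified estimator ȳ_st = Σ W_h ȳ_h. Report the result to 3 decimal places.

N = Σ N_h = 3775. Stratum weights W_h = N_h/N.
ȳ_st = (775·142.3 + 1025·865.0 + 1275·122.0 + 475·174.8 + 225·521.3) / 3775 = 358.35232

ȳ_st ≈ 358.352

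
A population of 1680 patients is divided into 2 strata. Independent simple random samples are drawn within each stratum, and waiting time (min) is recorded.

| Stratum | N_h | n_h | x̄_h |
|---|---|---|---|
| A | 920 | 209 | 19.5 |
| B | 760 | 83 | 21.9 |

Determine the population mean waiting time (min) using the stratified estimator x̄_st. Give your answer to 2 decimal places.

x̄_st ≈ 20.59

N = Σ N_h = 1680. Stratum weights W_h = N_h/N.
x̄_st = (920·19.5 + 760·21.9) / 1680 = 20.5857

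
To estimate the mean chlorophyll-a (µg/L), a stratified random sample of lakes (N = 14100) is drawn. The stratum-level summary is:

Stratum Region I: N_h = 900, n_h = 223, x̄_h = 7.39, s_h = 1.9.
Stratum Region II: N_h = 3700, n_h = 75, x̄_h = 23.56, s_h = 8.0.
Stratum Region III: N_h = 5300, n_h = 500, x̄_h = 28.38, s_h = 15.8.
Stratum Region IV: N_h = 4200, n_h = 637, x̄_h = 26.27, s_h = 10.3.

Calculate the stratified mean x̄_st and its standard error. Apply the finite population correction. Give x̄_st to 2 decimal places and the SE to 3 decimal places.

x̄_st = Σ W_h x̄_h = (900·7.39 + 3700·23.56 + 5300·28.38 + 4200·26.27)/14100 = 25.14688
V̂(x̄_st) = Σ W_h² (1 − n_h/N_h) s_h²/n_h, with W_h = N_h/N and N = 14100:
  stratum Region I: (900/14100)²·(1 − 223/900)·1.9²/223 = 4.9613e-05
  stratum Region II: (3700/14100)²·(1 − 75/3700)·8.0²/75 = 0.0575692
  stratum Region III: (5300/14100)²·(1 − 500/5300)·15.8²/500 = 0.0638886
  stratum Region IV: (4200/14100)²·(1 − 637/4200)·10.3²/637 = 0.0125361
V̂(x̄_st) = 0.134043
SE(x̄_st) = √0.134043 = 0.366119

x̄_st ≈ 25.15, SE ≈ 0.366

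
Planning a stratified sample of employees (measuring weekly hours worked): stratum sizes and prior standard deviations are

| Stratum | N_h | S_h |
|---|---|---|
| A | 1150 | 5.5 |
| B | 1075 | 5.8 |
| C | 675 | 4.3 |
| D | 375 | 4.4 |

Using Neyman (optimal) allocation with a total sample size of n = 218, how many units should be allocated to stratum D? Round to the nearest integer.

21

Neyman allocation: n_h = n · N_h S_h / Σ N_i S_i, with n = 218.
  stratum A: N_h·S_h = 1150·5.5 = 6325.00
  stratum B: N_h·S_h = 1075·5.8 = 6235.00
  stratum C: N_h·S_h = 675·4.3 = 2902.50
  stratum D: N_h·S_h = 375·4.4 = 1650.00
Σ N_h S_h = 17112.50
n for stratum D = 218·1650.00/17112.50 = 21.020 → 21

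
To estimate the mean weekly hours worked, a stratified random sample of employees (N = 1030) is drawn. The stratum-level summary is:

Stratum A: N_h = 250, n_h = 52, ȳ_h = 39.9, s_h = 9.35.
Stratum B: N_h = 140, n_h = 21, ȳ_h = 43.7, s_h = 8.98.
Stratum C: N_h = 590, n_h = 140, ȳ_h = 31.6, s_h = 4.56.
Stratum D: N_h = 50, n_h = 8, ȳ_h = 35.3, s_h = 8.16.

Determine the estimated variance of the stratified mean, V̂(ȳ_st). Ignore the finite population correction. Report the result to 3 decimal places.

V̂(ȳ_st) ≈ 0.238

V̂(ȳ_st) = Σ W_h² s_h²/n_h, with W_h = N_h/N and N = 1030:
  stratum A: (250/1030)²·9.35²/52 = 0.0990434
  stratum B: (140/1030)²·8.98²/21 = 0.0709439
  stratum C: (590/1030)²·4.56²/140 = 0.0487339
  stratum D: (50/1030)²·8.16²/8 = 0.0196135
V̂(ȳ_st) = 0.238335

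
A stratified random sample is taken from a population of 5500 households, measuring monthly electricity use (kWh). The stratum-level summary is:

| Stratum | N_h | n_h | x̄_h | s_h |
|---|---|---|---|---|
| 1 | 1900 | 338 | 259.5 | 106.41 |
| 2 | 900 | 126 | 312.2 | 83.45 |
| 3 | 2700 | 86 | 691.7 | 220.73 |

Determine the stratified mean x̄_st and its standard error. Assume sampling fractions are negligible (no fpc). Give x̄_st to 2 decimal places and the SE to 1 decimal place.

x̄_st = Σ W_h x̄_h = (1900·259.5 + 900·312.2 + 2700·691.7)/5500 = 480.29455
V̂(x̄_st) = Σ W_h² s_h²/n_h, with W_h = N_h/N and N = 5500:
  stratum 1: (1900/5500)²·106.41²/338 = 3.99788
  stratum 2: (900/5500)²·83.45²/126 = 1.47993
  stratum 3: (2700/5500)²·220.73²/86 = 136.529
V̂(x̄_st) = 142.007
SE(x̄_st) = √142.007 = 11.9167

x̄_st ≈ 480.29, SE ≈ 11.9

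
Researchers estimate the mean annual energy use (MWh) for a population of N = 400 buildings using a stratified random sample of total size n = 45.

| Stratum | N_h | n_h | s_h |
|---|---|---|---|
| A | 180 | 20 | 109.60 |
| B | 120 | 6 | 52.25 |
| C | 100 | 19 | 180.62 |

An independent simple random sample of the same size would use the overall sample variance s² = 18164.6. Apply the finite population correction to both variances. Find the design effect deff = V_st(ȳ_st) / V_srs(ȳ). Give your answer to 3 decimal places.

V̂(ȳ_st) = Σ W_h² (1 − n_h/N_h) s_h²/n_h, with W_h = N_h/N and N = 400:
  stratum A: (180/400)²·(1 − 20/180)·109.60²/20 = 108.109
  stratum B: (120/400)²·(1 − 6/120)·52.25²/6 = 38.9034
  stratum C: (100/400)²·(1 − 19/100)·180.62²/19 = 86.9247
V_st = 233.938
V_srs = (1 − 45/400)·18164.6/45 = 358.246
deff = V_st / V_srs = 233.938/358.246 = 0.6530

deff ≈ 0.653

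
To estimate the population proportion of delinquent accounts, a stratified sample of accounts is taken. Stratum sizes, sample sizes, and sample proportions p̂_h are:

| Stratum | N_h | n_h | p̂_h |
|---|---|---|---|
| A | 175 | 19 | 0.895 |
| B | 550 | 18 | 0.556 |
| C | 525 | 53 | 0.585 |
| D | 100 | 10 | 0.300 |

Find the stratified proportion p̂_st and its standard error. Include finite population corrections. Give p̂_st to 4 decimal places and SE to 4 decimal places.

p̂_st ≈ 0.5923, SE ≈ 0.0562

N = 1350; stratum weights W_h = N_h/N.
p̂_st = Σ W_h p̂_h = (175·0.895 + 550·0.556 + 525·0.585 + 100·0.300)/1350 = 0.59226
V̂(p̂_st) = Σ W_h² (1 − n_h/N_h) p̂_h(1−p̂_h)/(n_h−1):
  stratum A: (175/1350)²·(1 − 19/175)·0.895·0.105/18 = 7.82051e-05
  stratum B: (550/1350)²·(1 − 18/550)·0.556·0.444/17 = 0.00233139
  stratum C: (525/1350)²·(1 − 53/525)·0.585·0.415/52 = 0.000634796
  stratum D: (100/1350)²·(1 − 10/100)·0.300·0.700/9 = 0.000115226
V̂(p̂_st) = 0.00315962; SE = √V̂ = 0.0562105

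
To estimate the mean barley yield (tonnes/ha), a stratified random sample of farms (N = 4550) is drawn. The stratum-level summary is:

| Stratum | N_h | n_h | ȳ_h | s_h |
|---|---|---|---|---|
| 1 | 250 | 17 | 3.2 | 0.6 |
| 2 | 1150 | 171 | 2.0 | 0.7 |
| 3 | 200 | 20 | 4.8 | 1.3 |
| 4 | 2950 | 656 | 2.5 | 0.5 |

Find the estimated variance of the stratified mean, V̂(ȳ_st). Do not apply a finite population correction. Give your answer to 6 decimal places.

V̂(ȳ_st) = Σ W_h² s_h²/n_h, with W_h = N_h/N and N = 4550:
  stratum 1: (250/4550)²·0.6²/17 = 6.39309e-05
  stratum 2: (1150/4550)²·0.7²/171 = 0.000183051
  stratum 3: (200/4550)²·1.3²/20 = 0.000163265
  stratum 4: (2950/4550)²·0.5²/656 = 0.000160198
V̂(ȳ_st) = 0.000570446

V̂(ȳ_st) ≈ 0.000570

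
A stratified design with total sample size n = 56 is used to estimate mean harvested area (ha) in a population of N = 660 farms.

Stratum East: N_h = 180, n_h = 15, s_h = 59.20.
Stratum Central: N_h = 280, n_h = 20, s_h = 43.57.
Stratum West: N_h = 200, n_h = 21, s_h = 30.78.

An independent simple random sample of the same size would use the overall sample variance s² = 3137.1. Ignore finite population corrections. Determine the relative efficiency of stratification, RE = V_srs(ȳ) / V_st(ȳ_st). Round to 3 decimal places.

V̂(ȳ_st) = Σ W_h² s_h²/n_h, with W_h = N_h/N and N = 660:
  stratum East: (180/660)²·59.20²/15 = 17.3784
  stratum Central: (280/660)²·43.57²/20 = 17.0834
  stratum West: (200/660)²·30.78²/21 = 4.14276
V_st = 38.6045
V_srs = s²/n = 3137.1/56 = 56.0196
Relative efficiency = V_srs / V_st = 56.0196/38.6045 = 1.4511

RE ≈ 1.451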